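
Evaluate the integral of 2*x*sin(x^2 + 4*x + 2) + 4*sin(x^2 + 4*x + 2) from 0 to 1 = -cos(7) + cos(2)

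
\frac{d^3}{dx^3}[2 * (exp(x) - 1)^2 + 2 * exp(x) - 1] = 16*exp(2*x) - 2*exp(x)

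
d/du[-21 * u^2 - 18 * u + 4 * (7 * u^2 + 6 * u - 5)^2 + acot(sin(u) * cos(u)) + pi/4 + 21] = (98*u^3*(1 - cos(4*u)) + 784*u^3 + 126*u^2*(1 - cos(4*u)) + 1008*u^2 - 157*u*(1 - cos(4*u))/4 - 314*u + sin(u)^2 - cos(u)^2 + 129*cos(4*u)/4 - 1161/4)/(9/8 - cos(4*u)/8)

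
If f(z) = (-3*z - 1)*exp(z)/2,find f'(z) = -3*z*exp(z)/2 - 2*exp(z)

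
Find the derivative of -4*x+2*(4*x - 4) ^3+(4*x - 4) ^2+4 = 384*x^2 - 736*x + 348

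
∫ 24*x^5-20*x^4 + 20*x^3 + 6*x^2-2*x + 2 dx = 4*x^6 - 4*x^5 + 5*x^4 + 2*x^3 - x^2 + 2*x + C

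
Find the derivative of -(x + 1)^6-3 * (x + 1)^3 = -6*x^5 - 30*x^4 - 60*x^3 - 69*x^2 - 48*x - 15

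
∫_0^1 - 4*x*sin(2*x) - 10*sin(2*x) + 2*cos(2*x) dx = -5 + 7*cos(2)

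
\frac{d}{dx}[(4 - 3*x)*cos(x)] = 3*x*sin(x) - 4*sin(x) - 3*cos(x)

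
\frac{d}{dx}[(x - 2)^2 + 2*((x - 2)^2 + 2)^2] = 8*x^3 - 48*x^2 + 114*x - 100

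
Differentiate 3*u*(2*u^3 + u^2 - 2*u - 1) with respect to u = 24*u^3 + 9*u^2 - 12*u - 3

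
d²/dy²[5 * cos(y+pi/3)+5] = -5*cos(y + pi/3)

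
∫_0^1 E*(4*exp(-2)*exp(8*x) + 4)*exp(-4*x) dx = -exp(-1) - exp(-3) + E + exp(3)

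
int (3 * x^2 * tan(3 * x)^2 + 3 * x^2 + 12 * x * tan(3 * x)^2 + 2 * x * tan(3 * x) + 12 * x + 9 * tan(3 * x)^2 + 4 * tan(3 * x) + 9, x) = ((x + 2)^2 - 1)*tan(3*x) + C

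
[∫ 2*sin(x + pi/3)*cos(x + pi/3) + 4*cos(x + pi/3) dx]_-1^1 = (sqrt(3)*cos(1) + 4)*sin(1)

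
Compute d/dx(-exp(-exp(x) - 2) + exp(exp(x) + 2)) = (exp(x) + exp(x + 2*exp(x) + 4))*exp(-exp(x) - 2)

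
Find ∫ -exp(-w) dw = exp(-w) + C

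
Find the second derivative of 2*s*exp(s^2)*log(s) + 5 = (8*s^4*exp(s^2)*log(s) + 12*s^2*exp(s^2)*log(s) + 8*s^2*exp(s^2) + 2*exp(s^2))/s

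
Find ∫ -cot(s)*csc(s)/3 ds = csc(s)/3 + C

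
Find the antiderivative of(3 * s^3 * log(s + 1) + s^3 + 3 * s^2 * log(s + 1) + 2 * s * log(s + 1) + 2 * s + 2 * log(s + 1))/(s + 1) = s*(s^2 + 2)*log(s + 1) + C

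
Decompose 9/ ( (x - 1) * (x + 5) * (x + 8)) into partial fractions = 1/(3*(x + 8)) - 1/(2*(x + 5)) + 1/(6*(x - 1))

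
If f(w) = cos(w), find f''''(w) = cos(w)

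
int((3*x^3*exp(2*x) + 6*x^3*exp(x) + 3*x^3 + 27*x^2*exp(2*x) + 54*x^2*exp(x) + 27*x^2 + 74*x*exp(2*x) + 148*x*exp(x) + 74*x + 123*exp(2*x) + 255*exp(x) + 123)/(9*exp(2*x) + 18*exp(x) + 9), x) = ((exp(x) + 1)*(4*x^2 + 276*x + 3*(x^2 + 6*x + 6)^2 + 204)/36 + exp(x))/(exp(x) + 1) + C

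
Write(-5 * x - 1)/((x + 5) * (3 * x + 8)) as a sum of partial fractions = 37/(7*(3*x + 8)) - 24/(7*(x + 5))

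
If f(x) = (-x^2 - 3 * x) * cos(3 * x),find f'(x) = 3*x^2*sin(3*x) + 9*x*sin(3*x) - 2*x*cos(3*x) - 3*cos(3*x)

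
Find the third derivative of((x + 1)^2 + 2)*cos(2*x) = 8*x^2*sin(2*x) + 16*x*sin(2*x) - 24*x*cos(2*x) + 12*sin(2*x) - 24*cos(2*x)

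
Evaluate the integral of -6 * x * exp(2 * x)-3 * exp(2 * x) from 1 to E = -3*exp(1 + 2*E) + 3*exp(2)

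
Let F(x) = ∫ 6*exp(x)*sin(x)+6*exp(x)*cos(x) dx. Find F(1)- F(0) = 6*E*sin(1)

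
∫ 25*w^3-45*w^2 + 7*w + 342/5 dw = 25*w^4/4 - 15*w^3 + 7*w^2/2 + 342*w/5 + C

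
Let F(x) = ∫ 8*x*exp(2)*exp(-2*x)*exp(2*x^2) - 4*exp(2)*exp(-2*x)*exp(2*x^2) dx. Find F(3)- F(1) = -2*exp(2) + 2*exp(14)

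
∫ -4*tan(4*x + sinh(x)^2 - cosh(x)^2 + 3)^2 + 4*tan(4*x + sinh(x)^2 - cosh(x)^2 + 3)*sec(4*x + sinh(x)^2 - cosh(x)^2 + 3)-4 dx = -tan(4*x + 2) + sec(4*x + 2) + C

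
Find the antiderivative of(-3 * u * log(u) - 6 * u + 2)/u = -(3*u - 2)*(log(u) + 1) + C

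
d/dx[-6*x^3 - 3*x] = -18*x^2 - 3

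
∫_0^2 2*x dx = 4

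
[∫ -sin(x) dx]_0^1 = -1 + cos(1)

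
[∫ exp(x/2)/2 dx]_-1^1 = -exp(-1/2) + exp(1/2)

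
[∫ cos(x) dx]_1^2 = -sin(1) + sin(2)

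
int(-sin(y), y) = cos(y) + C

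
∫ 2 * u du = u^2 + C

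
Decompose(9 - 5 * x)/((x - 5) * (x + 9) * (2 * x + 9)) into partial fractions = -14/(19*(2*x + 9)) + 3/(7*(x + 9)) - 8/(133*(x - 5))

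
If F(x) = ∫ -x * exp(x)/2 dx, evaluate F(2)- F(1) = -exp(2)/2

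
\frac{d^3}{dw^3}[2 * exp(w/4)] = exp(w/4)/32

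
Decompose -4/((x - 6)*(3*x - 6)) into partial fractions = 1/(3*(x - 2)) - 1/(3*(x - 6))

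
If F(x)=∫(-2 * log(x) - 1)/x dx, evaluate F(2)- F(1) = -(log(2) + 2)^2 + 3*log(2) + 4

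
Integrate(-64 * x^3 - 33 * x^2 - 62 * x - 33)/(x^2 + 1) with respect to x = -32*x^2 - 33*x + log(x^2 + 1) + C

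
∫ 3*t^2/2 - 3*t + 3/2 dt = t^3/2 - 3*t^2/2 + 3*t/2 + C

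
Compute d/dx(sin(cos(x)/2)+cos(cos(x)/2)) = -sqrt(2)*sin(x)*cos(cos(x)/2 + pi/4)/2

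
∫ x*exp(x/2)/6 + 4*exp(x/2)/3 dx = (x + 6)*exp(x/2)/3 + C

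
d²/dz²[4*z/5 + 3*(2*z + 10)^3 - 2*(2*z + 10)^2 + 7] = 144*z + 704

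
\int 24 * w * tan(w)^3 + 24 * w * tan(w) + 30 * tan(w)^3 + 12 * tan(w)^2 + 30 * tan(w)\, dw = (12*w + 15)*tan(w)^2 + C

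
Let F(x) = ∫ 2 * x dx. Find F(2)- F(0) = 4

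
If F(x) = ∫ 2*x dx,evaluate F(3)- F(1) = 8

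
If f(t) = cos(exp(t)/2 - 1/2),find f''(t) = -(exp(t)*cos(exp(t)/2 - 1/2) + 2*sin(exp(t)/2 - 1/2))*exp(t)/4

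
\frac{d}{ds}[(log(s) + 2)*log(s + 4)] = (s*log(s) + s*log(s + 4) + 2*s + 4*log(s + 4))/(s^2 + 4*s)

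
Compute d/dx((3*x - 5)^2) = 18*x - 30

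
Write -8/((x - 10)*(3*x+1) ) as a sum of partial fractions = 24/(31*(3*x + 1)) - 8/(31*(x - 10))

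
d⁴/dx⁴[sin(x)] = sin(x)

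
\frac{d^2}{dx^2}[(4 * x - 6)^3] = 384*x - 576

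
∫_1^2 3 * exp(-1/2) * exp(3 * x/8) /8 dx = -exp(-1/8) + exp(1/4)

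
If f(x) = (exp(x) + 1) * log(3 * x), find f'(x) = (x*exp(x)*log(x) + x*exp(x)*log(3) + exp(x) + 1)/x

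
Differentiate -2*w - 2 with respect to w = -2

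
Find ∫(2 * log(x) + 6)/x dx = (log(x) + 3)^2 + C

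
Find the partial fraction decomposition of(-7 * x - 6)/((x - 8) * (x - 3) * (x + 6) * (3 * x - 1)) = -225/(3496*(3*x - 1)) - 2/(133*(x + 6)) + 3/(40*(x - 3)) - 31/(805*(x - 8))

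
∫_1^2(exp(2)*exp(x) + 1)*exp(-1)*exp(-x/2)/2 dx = -exp(3/2) - exp(-2) + exp(-3/2) + exp(2)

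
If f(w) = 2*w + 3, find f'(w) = 2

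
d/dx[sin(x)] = cos(x)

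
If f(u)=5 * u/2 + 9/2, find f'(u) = 5/2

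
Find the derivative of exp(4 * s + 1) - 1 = 4*exp(4*s + 1)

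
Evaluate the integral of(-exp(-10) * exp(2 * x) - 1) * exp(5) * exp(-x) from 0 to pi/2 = -exp(5) - exp(-5 + pi/2) + exp(-5) + exp(5 - pi/2)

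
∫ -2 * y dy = -y^2 + C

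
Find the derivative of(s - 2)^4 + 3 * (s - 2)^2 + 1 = 4*s^3 - 24*s^2 + 54*s - 44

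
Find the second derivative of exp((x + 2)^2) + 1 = 4*x^2*exp(x^2 + 4*x + 4) + 16*x*exp(x^2 + 4*x + 4) + 18*exp(x^2 + 4*x + 4)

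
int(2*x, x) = x^2 + C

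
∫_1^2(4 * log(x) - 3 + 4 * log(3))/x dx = -3*log(6) - 2*log(3)^2 + 3*log(3) + 2*log(6)^2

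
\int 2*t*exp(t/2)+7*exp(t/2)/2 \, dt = (4*t - 1)*exp(t/2) + C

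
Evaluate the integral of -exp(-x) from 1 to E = -exp(-1) + exp(-E)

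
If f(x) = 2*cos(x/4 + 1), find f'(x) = -sin(x/4 + 1)/2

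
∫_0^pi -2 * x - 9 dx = -(3 + pi)^2 - 3*pi + 9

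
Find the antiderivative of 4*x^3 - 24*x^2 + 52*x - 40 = x^4 - 8*x^3 + 26*x^2 - 40*x + C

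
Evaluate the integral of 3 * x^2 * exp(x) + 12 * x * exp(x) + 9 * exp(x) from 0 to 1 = -3 + 12*E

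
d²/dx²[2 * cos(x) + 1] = -2*cos(x)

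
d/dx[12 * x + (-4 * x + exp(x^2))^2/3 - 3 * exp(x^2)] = -16*x^2*exp(x^2)/3 + 4*x*exp(2*x^2)/3 - 6*x*exp(x^2) + 32*x/3 - 8*exp(x^2)/3 + 12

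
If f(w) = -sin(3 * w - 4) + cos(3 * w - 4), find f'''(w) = 27*sqrt(2)*cos(-3*w + pi/4 + 4)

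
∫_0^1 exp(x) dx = -1 + E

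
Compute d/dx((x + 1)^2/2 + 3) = x + 1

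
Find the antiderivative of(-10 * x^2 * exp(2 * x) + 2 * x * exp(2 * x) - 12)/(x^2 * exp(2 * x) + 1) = -12*x + log(x^2*exp(2*x) + 1) + C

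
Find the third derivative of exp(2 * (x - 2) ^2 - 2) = 64*x^3*exp(2*x^2 - 8*x + 6) - 384*x^2*exp(2*x^2 - 8*x + 6) + 816*x*exp(2*x^2 - 8*x + 6) - 608*exp(2*x^2 - 8*x + 6)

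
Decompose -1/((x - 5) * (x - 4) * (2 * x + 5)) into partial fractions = -4/(195*(2*x + 5)) + 1/(13*(x - 4)) - 1/(15*(x - 5))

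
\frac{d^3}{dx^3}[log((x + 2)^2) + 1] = 4/(x^3 + 6*x^2 + 12*x + 8)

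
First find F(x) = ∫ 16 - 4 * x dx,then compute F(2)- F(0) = 24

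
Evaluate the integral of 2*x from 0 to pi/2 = pi^2/4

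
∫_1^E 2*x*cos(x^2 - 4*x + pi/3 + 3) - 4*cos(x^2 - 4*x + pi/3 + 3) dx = -sqrt(3)/2 + sin(-1 + (-2 + E)^2 + pi/3)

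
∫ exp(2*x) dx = exp(2*x)/2 + C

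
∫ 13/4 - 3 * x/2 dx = -3*x^2/4 + 13*x/4 + C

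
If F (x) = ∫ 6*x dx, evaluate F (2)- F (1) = 9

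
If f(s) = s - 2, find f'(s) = 1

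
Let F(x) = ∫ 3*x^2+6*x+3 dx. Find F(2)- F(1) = 19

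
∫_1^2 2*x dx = 3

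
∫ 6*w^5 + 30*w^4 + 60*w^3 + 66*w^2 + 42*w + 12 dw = w^6 + 6*w^5 + 15*w^4 + 22*w^3 + 21*w^2 + 12*w + C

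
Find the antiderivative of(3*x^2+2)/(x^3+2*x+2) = log(x^3 + 2*x + 2) + C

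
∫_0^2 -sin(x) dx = -1 + cos(2)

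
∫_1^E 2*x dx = -1 + exp(2)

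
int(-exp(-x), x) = exp(-x) + C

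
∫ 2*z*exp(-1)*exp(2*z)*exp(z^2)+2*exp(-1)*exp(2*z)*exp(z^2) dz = exp(z^2 + 2*z - 1) + C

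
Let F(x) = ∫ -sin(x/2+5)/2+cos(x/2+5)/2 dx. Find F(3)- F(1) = sqrt(2)*(-sin((pi + 22)/4) + sin((pi + 26)/4))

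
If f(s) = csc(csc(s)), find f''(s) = (-cos(s)^2*cos(1/sin(s)) - cos(1/sin(s)) + cos(s)^2*cos(1/sin(s))^2/(sin(s)*sin(1/sin(s))) + cos(s)^2/(sin(s)*sin(1/sin(s))))/(sin(s)^3*sin(1/sin(s))^2)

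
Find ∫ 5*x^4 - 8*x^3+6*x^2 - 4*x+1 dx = x^5 - 2*x^4 + 2*x^3 - 2*x^2 + x + C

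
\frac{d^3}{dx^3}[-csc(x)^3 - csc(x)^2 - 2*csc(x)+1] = (-2 - 8/sin(x) - 15/sin(x)^2 + 24/sin(x)^3 + 60/sin(x)^4)*cos(x)/sin(x)^2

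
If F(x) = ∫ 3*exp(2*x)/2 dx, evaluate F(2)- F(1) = -3*exp(2)/4 + 3*exp(4)/4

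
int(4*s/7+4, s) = 2*s^2/7 + 4*s + C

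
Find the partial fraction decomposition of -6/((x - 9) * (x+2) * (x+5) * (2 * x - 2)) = 1/(84*(x + 5)) - 1/(33*(x + 2)) + 1/(48*(x - 1)) - 3/(1232*(x - 9))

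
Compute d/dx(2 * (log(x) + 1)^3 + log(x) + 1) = (6*log(x)^2 + 12*log(x) + 7)/x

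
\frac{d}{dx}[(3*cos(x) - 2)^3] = 9*(9*sin(x)^2 + 12*cos(x) - 13)*sin(x)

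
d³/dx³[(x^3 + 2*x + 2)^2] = 120*x^3 + 96*x + 24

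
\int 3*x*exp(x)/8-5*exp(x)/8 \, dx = (3*x - 8)*exp(x)/8 + C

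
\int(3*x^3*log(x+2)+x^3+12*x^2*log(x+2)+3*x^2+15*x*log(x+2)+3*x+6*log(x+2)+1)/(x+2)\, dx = (x + 1)^3*log(x + 2) + C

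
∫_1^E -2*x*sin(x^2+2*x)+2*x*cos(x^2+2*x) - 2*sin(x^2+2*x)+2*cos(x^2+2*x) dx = -sin(3) + sin(E*(2 + E)) + cos(E*(2 + E)) - cos(3)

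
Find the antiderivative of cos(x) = sin(x) + C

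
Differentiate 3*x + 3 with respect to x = 3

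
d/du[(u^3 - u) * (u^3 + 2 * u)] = 6*u^5 + 4*u^3 - 4*u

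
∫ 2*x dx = x^2 + C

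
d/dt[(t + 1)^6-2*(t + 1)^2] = 6*t^5 + 30*t^4 + 60*t^3 + 60*t^2 + 26*t + 2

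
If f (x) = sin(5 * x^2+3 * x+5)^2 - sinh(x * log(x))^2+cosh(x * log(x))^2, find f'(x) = (10*x + 3)*sin(2*(5*x^2 + 3*x + 5))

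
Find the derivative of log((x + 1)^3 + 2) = (3*x^2 + 6*x + 3)/(x^3 + 3*x^2 + 3*x + 3)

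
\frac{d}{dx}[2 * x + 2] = 2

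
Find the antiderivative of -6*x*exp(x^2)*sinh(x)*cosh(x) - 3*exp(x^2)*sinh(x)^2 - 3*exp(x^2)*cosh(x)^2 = -3*exp(x^2)*sinh(2*x)/2 + C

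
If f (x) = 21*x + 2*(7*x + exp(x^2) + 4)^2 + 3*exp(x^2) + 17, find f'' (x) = 112*x^3*exp(x^2) + 32*x^2*exp(2*x^2) + 76*x^2*exp(x^2) + 168*x*exp(x^2) + 8*exp(2*x^2) + 38*exp(x^2) + 196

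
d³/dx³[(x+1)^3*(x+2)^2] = 60*x^2 + 168*x + 114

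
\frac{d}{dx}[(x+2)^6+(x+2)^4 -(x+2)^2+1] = 6*x^5 + 60*x^4 + 244*x^3 + 504*x^2 + 526*x + 220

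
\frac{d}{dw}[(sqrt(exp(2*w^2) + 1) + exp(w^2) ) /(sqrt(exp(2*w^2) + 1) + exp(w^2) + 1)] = (w*sqrt(exp(2*w^2) + 1)*exp(w^2) + w*exp(2*w^2))/(sqrt(exp(2*w^2) + 1)*exp(2*w^2) + sqrt(exp(2*w^2) + 1)*exp(w^2) + sqrt(exp(2*w^2) + 1) + exp(3*w^2) + exp(2*w^2) + exp(w^2) + 1)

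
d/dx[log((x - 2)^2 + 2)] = (2*x - 4)/(x^2 - 4*x + 6)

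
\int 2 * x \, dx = x^2 + C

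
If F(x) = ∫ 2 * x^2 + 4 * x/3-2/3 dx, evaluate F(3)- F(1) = 64/3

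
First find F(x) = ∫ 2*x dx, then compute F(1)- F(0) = 1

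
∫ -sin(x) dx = cos(x) + C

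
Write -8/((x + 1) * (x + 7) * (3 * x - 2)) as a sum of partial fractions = -72/(115*(3*x - 2)) - 4/(69*(x + 7)) + 4/(15*(x + 1))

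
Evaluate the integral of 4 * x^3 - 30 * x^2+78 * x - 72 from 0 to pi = -54 + (-3 + pi)^2*((-2 + pi)^2 + 2)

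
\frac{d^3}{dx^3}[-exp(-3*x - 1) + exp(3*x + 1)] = (27*exp(6*x + 2) + 27)*exp(-3*x - 1)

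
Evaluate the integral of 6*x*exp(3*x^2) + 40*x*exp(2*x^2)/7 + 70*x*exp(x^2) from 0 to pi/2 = -262/7 + 10*exp(pi^2/2)/7 + 35*exp(pi^2/4) + exp(3*pi^2/4)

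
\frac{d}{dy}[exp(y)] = exp(y)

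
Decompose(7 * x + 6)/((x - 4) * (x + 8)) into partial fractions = 25/(6*(x + 8)) + 17/(6*(x - 4))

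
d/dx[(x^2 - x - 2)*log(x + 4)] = (2*x^2*log(x + 4) + x^2 + 7*x*log(x + 4) - x - 4*log(x + 4) - 2)/(x + 4)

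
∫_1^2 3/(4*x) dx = -3*log(3)/4 + 3*log(6)/4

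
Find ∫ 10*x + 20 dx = 5*x^2 + 20*x + C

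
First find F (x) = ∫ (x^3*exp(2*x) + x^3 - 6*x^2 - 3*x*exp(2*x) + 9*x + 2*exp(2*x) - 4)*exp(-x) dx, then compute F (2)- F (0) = -exp(-2) + exp(2)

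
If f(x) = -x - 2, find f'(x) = -1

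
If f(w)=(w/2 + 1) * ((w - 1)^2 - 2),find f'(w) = 3*w^2/2 - 5/2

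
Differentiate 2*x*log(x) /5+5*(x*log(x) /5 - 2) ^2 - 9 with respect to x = 2*x*log(x)^2/5 + 2*x*log(x)/5 - 18*log(x)/5 - 18/5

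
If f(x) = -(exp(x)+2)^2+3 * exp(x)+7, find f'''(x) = -8*exp(2*x) - exp(x)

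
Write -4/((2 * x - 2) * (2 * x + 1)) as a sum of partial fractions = 4/(3*(2*x + 1)) - 2/(3*(x - 1))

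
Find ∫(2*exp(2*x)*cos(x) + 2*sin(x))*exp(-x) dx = 2*sqrt(2)*sin(x + pi/4)*sinh(x) + C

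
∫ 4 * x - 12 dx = 2*x^2 - 12*x + C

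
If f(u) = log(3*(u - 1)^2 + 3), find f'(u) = (2*u - 2)/(u^2 - 2*u + 2)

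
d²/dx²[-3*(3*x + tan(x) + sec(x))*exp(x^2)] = -3*(12*x^3 + 4*x^2*tan(x) + 4*x^2/cos(x) + 4*x*sin(x)/cos(x)^2 + 18*x + 4*x/cos(x)^2 + 2*sin(x)/cos(x)^3 + 2*tan(x) + 1/cos(x) + 2/cos(x)^3)*exp(x^2)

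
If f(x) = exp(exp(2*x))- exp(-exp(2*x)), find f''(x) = (-4*exp(4*x) + 4*exp(2*x) + 4*exp(2*x + 2*exp(2*x)) + 4*exp(4*x + 2*exp(2*x)))*exp(-exp(2*x))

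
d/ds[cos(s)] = -sin(s)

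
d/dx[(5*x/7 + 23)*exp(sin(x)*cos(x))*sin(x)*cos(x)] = (5*x*sin(4*x)/28 + 5*x*cos(2*x)/7 + 5*sin(2*x)/14 + 23*sin(4*x)/4 + 23*cos(2*x))*exp(sin(2*x)/2)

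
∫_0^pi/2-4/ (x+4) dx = -4*log(pi/2 + 4) + 8*log(2)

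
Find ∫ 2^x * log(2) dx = 2^x + C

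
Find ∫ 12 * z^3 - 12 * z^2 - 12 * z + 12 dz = 3*z^4 - 4*z^3 - 6*z^2 + 12*z + C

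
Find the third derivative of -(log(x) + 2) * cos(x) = (-x^3*log(x)*sin(x) - 2*x^3*sin(x) + 3*x^2*cos(x) - 3*x*sin(x) - 2*cos(x))/x^3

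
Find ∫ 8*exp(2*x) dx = 4*exp(2*x) + C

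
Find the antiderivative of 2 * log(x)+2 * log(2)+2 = 2*x*log(2*x) + C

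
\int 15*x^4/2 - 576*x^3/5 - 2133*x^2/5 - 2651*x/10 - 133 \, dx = 3*x^5/2 - 144*x^4/5 - 711*x^3/5 - 2651*x^2/20 - 133*x + C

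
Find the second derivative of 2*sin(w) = -2*sin(w)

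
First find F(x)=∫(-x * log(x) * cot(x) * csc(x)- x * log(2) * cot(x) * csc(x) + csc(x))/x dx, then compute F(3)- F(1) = -log(2)*csc(1) + log(6)*csc(3)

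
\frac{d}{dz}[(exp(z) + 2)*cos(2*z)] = -2*exp(z)*sin(2*z) + exp(z)*cos(2*z) - 4*sin(2*z)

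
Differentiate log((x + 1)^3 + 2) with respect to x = (3*x^2 + 6*x + 3)/(x^3 + 3*x^2 + 3*x + 3)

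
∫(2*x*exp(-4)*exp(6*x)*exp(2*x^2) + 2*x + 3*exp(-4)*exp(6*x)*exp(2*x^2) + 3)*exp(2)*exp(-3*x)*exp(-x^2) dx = 2*sinh(x^2 + 3*x - 2) + C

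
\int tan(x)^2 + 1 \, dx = tan(x) + C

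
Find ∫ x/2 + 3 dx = x^2/4 + 3*x + C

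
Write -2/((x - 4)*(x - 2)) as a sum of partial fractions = 1/(x - 2) - 1/(x - 4)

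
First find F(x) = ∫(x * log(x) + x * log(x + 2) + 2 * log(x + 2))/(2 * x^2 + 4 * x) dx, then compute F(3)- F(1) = log(3)*log(5)/2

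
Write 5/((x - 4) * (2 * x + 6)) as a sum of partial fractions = -5/(14*(x + 3)) + 5/(14*(x - 4))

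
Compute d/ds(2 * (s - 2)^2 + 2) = 4*s - 8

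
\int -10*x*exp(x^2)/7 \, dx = -5*exp(x^2)/7 + C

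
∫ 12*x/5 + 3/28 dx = 6*x^2/5 + 3*x/28 + C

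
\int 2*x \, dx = x^2 + C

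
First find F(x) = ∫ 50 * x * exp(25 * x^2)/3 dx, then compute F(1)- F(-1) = 0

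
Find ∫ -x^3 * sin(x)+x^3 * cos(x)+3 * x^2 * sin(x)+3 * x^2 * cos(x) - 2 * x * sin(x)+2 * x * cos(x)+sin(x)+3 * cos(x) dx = sqrt(2)*(x^3 + 2*x + 1)*sin(x + pi/4) + C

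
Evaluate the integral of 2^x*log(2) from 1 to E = -2 + 2^E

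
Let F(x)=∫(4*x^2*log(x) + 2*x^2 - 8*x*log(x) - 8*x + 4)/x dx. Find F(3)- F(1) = -2*log(3)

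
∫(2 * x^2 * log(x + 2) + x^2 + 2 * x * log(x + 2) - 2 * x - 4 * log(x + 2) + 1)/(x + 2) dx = (x - 1)^2*log(x + 2) + C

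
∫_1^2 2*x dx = 3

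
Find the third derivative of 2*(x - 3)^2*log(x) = (4*x^2 + 12*x + 36)/x^3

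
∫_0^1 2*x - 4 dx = -3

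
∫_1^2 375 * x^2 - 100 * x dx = 725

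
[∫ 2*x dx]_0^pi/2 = pi^2/4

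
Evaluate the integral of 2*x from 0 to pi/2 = pi^2/4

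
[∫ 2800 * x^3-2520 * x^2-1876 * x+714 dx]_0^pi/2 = -700 - 63*pi + 28*(-5 - 3*pi/2 + 5*pi^2/4)^2 + 105*pi^2/2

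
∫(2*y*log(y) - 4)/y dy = 2*(y - 2)*(log(y) - 1) + C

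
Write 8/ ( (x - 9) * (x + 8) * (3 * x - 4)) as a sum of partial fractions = -18/(161*(3*x - 4)) + 2/(119*(x + 8)) + 8/(391*(x - 9))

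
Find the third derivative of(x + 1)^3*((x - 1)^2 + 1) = 60*x^2 + 24*x - 6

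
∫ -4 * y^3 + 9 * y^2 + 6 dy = -y^4 + 3*y^3 + 6*y + C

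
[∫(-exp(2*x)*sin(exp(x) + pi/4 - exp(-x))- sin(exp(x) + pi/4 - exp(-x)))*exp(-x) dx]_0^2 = -sqrt(2)/2 + cos(-exp(-2) + pi/4 + exp(2))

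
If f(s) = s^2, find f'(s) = 2*s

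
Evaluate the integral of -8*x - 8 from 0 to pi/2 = -4*pi - pi^2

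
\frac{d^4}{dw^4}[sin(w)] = sin(w)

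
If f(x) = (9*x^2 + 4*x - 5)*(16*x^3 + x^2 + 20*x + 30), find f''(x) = 2880*x^3 + 876*x^2 + 624*x + 690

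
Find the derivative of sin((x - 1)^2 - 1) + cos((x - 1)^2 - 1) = -2*x*sin(x*(x - 2)) + 2*x*cos(x*(x - 2)) + 2*sin(x*(x - 2)) - 2*cos(x*(x - 2))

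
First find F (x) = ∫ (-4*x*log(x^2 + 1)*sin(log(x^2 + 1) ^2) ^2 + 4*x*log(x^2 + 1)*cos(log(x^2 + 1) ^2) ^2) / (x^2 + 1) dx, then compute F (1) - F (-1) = 0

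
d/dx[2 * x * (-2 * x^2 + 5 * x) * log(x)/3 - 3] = -4*x^2*log(x) - 4*x^2/3 + 20*x*log(x)/3 + 10*x/3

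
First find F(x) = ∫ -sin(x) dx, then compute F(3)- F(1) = cos(3) - cos(1)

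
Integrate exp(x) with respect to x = exp(x) + C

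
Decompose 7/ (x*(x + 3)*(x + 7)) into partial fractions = 1/(4*(x + 7)) - 7/(12*(x + 3)) + 1/(3*x)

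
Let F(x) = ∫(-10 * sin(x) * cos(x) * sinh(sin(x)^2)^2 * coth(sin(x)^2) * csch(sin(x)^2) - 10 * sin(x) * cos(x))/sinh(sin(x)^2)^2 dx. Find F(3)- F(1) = -5/tanh(sin(1)^2) - 5/sinh(sin(1)^2) + 5/sinh(sin(3)^2) + 5/tanh(sin(3)^2)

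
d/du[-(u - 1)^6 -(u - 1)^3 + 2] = -6*u^5 + 30*u^4 - 60*u^3 + 57*u^2 - 24*u + 3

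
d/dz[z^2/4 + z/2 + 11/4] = z/2 + 1/2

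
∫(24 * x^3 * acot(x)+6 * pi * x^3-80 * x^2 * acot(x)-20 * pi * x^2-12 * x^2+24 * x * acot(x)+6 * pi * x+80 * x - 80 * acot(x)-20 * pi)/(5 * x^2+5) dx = x*(3*x - 20)*(4*acot(x) + pi)/5 + C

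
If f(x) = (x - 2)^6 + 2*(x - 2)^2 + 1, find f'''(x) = 120*x^3 - 720*x^2 + 1440*x - 960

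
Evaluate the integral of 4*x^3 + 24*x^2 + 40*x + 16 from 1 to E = -49 + (-2 + (2 + E)^2)^2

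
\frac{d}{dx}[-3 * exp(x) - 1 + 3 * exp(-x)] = (-3*exp(2*x) - 3)*exp(-x)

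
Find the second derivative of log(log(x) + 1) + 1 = (-log(x) - 2)/(x^2*log(x)^2 + 2*x^2*log(x) + x^2)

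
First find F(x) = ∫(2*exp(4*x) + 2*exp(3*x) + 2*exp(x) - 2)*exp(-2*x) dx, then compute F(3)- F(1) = -(-exp(-1) + 1 + E)^2 + (-exp(-3) + 1 + exp(3))^2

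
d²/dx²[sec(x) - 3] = (-1 + 2/cos(x)^2)/cos(x)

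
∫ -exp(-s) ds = exp(-s) + C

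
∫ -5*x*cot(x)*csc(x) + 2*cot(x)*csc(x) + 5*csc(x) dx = (5*x - 2)*csc(x) + C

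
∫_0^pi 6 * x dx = 3*pi^2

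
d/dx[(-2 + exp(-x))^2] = (4*exp(x) - 2)*exp(-2*x)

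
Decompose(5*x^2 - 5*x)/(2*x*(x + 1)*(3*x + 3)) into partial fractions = 5/(6*(x + 1)) - 5/(3*(x + 1)^2)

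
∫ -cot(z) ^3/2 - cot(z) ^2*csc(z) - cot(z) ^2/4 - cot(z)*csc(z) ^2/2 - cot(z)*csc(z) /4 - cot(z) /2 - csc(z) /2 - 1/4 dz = (cot(z) + csc(z))^2/4 + cot(z)/4 + csc(z)/4 + C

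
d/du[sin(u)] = cos(u)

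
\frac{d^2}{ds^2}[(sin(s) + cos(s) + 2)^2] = -4*sin(2*s) - 4*sqrt(2)*sin(s + pi/4)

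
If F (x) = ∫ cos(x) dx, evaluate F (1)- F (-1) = 2*sin(1)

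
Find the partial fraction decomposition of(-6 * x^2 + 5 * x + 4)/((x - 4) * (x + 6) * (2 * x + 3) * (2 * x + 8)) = 68/(495*(2*x + 3)) + 121/(180*(x + 6)) - 7/(10*(x + 4)) - 9/(220*(x - 4))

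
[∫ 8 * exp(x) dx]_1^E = -8*E + 8*exp(E)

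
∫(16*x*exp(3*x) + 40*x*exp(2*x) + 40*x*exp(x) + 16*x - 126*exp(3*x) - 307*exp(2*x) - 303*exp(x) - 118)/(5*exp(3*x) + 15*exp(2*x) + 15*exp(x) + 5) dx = (70*(3 - x)*(exp(x) + 1)^2 + 2*(2*(x - 3)*(exp(x) + 1) - exp(x))^2 + 35*(exp(x) + 1)*exp(x))/(5*(exp(x) + 1)^2) + C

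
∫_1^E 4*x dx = -2 + 2*exp(2)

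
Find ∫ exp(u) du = exp(u) + C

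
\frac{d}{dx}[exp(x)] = exp(x)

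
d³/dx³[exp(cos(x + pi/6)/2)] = (-2*sin(x)^2 - 2*sqrt(3)*sin(x)*cos(x) + 24*cos(x + pi/6) + 15)*exp(sqrt(3)*cos(x)/4)*exp(-sin(x)/4)*sin(x + pi/6)/32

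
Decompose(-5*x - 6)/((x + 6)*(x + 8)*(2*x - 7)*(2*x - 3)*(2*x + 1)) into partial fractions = -7/(2640*(2*x + 1)) + 9/(760*(2*x - 3)) - 47/(6992*(2*x - 7)) + 17/(6555*(x + 8)) - 4/(1045*(x + 6))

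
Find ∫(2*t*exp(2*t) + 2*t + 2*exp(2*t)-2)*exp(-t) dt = 4*t*sinh(t) + C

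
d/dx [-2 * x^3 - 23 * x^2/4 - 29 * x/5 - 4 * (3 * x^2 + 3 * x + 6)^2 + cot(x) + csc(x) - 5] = -144*x^3 - 222*x^2 - 743*x/2 - cot(x)^2 - cot(x)*csc(x) - 754/5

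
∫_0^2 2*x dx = 4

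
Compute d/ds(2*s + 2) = 2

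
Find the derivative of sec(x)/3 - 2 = tan(x)*sec(x)/3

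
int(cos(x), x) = sin(x) + C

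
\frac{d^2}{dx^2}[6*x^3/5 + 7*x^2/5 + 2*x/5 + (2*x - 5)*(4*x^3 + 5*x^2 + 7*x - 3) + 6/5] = 96*x^2 - 264*x/5 - 96/5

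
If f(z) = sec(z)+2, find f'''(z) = (-1 + 6/cos(z)^2)*sin(z)/cos(z)^2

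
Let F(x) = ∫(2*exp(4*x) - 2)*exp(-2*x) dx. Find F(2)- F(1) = -(E - exp(-1))^2 + (-exp(-2) + exp(2))^2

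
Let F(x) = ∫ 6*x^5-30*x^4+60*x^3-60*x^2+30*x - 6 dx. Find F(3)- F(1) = 64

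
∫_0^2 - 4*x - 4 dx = -16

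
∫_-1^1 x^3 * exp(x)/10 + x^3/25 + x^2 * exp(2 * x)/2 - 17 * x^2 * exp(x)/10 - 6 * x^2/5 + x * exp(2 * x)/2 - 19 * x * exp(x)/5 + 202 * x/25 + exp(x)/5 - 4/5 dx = -(21/5 - exp(-1))^2/4 - 8/5 + exp(-1)/5 + (-19/5 + E)^2/4 + E/5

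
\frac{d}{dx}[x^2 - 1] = 2*x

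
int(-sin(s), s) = cos(s) + C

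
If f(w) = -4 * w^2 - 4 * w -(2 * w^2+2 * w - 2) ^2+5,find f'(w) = -16*w^3 - 24*w^2 + 4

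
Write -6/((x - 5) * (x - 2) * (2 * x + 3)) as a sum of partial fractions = -24/(91*(2*x + 3)) + 2/(7*(x - 2)) - 2/(13*(x - 5))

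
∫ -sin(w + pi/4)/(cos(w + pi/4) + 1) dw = log(cos(w + pi/4) + 1) + C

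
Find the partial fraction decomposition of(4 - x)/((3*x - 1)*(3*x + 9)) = 11/(30*(3*x - 1)) - 7/(30*(x + 3))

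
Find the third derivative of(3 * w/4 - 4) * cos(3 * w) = 81*w*sin(3*w)/4 - 108*sin(3*w) - 81*cos(3*w)/4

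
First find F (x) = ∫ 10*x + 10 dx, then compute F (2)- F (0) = 40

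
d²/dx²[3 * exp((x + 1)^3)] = 27*x^4*exp(x^3 + 3*x^2 + 3*x + 1) + 108*x^3*exp(x^3 + 3*x^2 + 3*x + 1) + 162*x^2*exp(x^3 + 3*x^2 + 3*x + 1) + 126*x*exp(x^3 + 3*x^2 + 3*x + 1) + 45*exp(x^3 + 3*x^2 + 3*x + 1)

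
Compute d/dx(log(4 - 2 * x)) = 1/(x - 2)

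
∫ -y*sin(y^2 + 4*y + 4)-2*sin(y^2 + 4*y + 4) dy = cos((y + 2)^2)/2 + C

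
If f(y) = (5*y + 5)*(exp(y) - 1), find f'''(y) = 5*y*exp(y) + 20*exp(y)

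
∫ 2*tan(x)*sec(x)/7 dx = 2/(7*cos(x)) + C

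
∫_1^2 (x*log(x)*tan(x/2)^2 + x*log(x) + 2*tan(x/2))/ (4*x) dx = log(2)*tan(1)/2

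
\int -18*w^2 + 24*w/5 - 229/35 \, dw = -6*w^3 + 12*w^2/5 - 229*w/35 + C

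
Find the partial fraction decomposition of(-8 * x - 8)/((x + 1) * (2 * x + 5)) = -8/(2*x + 5)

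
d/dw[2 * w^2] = 4*w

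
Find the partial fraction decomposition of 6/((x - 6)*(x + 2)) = -3/(4*(x + 2)) + 3/(4*(x - 6))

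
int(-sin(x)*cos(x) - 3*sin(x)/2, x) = (cos(x) + 3)*cos(x)/2 + C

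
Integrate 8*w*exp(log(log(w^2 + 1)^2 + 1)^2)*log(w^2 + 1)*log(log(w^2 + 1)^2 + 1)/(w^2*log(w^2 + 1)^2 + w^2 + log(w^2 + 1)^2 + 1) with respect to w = exp(log(log(w^2 + 1)^2 + 1)^2) + C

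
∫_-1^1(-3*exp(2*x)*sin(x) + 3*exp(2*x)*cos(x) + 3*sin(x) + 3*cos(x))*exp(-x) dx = (-6*exp(-1) + 6*E)*cos(1)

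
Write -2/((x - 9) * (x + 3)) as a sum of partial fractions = 1/(6*(x + 3)) - 1/(6*(x - 9))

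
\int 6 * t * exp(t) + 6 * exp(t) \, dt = 6*t*exp(t) + C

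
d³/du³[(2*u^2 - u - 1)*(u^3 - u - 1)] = 120*u^2 - 24*u - 18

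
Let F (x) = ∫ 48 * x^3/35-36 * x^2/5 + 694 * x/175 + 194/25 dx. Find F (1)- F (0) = 269/35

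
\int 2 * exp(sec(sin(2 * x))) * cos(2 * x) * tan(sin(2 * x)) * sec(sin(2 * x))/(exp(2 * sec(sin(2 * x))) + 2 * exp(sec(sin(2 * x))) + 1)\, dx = exp(sec(sin(2*x)))/(exp(sec(sin(2*x))) + 1) + C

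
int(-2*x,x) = -x^2 + C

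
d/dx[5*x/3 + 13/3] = 5/3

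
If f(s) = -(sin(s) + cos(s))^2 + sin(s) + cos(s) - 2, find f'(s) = -2*cos(2*s) + sqrt(2)*cos(s + pi/4)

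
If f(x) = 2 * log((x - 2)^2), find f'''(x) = 8/(x^3 - 6*x^2 + 12*x - 8)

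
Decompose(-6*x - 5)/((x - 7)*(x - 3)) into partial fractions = 23/(4*(x - 3)) - 47/(4*(x - 7))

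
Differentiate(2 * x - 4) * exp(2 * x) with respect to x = 4*x*exp(2*x) - 6*exp(2*x)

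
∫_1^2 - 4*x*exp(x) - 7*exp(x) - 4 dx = -11*exp(2) - 4 + 7*E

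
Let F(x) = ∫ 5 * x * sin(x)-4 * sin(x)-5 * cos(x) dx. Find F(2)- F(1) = cos(1) - 6*cos(2)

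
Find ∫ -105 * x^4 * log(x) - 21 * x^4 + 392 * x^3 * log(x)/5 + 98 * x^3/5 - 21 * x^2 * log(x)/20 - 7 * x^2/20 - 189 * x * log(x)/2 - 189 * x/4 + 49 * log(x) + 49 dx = 7*x*(-60*x^4 + 56*x^3 - x^2 - 135*x + 140)*log(x)/20 + C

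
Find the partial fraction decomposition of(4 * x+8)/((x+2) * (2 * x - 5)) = 4/(2*x - 5)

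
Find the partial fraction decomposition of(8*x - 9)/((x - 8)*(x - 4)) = -23/(4*(x - 4)) + 55/(4*(x - 8))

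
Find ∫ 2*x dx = x^2 + C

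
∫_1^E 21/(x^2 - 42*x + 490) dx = -3*acot(20/7) + 3*acot(3 - E/7)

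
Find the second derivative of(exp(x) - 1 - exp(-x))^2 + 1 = (4*exp(4*x) - 2*exp(3*x) + 2*exp(x) + 4)*exp(-2*x)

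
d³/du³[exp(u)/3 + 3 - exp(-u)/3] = (exp(2*u) + 1)*exp(-u)/3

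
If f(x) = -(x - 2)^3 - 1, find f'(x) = -3*x^2 + 12*x - 12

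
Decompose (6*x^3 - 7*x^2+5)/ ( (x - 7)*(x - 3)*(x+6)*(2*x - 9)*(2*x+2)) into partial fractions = -656/(693*(2*x - 9)) - 1543/(24570*(x + 6)) + 1/(440*(x + 1)) + 13/(108*(x - 3)) + 43/(104*(x - 7))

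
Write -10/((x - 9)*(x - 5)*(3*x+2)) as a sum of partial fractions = -90/(493*(3*x + 2)) + 5/(34*(x - 5)) - 5/(58*(x - 9))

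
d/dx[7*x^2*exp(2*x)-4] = 14*x^2*exp(2*x) + 14*x*exp(2*x)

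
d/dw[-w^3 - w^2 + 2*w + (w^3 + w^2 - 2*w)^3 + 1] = 9*w^8 + 24*w^7 - 21*w^6 - 66*w^5 + 30*w^4 + 48*w^3 - 27*w^2 - 2*w + 2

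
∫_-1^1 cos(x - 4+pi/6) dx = -cos(pi/3 + 5) + cos(pi/3 + 3)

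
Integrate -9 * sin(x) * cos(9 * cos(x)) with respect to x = sin(9*cos(x)) + C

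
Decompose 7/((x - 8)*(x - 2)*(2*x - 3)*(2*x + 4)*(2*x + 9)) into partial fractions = 7/(4875*(2*x + 9)) + 1/(39*(2*x - 3)) - 1/(400*(x + 2)) - 7/(624*(x - 2)) + 7/(39000*(x - 8))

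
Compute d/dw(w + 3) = 1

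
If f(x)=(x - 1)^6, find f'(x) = 6*x^5 - 30*x^4 + 60*x^3 - 60*x^2 + 30*x - 6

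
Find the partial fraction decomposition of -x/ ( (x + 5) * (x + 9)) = -9/(4*(x + 9)) + 5/(4*(x + 5))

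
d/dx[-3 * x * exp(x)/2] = -3*x*exp(x)/2 - 3*exp(x)/2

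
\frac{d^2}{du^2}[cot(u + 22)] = 2*cos(u + 22)/sin(u + 22)^3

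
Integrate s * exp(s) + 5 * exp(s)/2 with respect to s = (s + 3/2)*exp(s) + C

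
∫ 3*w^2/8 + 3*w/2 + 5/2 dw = w^3/8 + 3*w^2/4 + 5*w/2 + C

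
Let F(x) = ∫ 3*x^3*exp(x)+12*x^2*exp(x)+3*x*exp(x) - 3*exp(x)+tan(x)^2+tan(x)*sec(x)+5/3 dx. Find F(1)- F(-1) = -3*exp(-1) + 4/3 + 2*tan(1) + 3*E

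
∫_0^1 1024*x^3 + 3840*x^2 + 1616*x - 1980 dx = 364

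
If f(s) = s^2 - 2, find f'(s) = 2*s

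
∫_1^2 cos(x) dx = -sin(1) + sin(2)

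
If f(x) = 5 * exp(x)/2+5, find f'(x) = 5*exp(x)/2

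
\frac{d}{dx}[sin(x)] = cos(x)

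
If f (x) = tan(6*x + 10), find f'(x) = 6*tan(6*x + 10)^2 + 6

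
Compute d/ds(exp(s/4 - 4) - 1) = exp(s/4 - 4)/4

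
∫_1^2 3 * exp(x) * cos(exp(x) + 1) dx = -3*sin(1 + E) + 3*sin(1 + exp(2))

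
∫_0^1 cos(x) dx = sin(1)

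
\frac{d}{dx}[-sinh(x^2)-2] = -2*x*cosh(x^2)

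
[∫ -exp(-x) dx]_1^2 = -exp(-1) + exp(-2)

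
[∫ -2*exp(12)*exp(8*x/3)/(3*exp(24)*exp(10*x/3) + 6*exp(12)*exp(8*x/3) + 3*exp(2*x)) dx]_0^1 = -exp(-12)/(exp(-12) + 1) + exp(-38/3)/(exp(-38/3) + 1)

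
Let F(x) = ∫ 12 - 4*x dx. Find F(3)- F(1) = 8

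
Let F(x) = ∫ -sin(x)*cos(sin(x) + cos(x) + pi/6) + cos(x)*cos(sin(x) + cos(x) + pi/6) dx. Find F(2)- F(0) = -sin(pi/6 + 1) + sin(cos(2) + pi/6 + sin(2))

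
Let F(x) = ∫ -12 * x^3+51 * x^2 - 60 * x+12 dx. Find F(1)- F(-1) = 58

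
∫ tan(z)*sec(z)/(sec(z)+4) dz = log(sec(z) + 4) + C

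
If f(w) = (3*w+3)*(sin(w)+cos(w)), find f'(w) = -3*w*sin(w) + 3*w*cos(w) + 6*cos(w)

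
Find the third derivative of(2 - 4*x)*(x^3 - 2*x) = 12 - 96*x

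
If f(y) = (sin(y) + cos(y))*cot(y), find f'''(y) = sin(y) + 7*cos(y) - 11*cos(y)/sin(y)^2 - 6*cos(y)^5/sin(y)^4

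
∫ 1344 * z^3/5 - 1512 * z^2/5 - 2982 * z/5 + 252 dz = 336*z^4/5 - 504*z^3/5 - 1491*z^2/5 + 252*z + C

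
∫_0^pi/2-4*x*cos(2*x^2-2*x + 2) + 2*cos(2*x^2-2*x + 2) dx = sin(2 + pi^2/2) + sin(2)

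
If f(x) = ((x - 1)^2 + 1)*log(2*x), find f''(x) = (2*x^2*log(x) + 2*x^2*log(2) + 3*x^2 - 2*x - 2)/x^2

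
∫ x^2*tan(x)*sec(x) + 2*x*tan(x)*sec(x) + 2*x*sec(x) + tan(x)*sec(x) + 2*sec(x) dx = (x + 1)^2*sec(x) + C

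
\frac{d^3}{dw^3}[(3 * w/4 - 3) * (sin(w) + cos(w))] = 3*w*sin(w)/4 - 3*w*cos(w)/4 - 21*sin(w)/4 + 3*cos(w)/4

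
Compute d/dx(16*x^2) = 32*x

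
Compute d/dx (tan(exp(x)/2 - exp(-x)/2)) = (exp(2*x)*tan(exp(x)/2 - exp(-x)/2)^2 + exp(2*x) + tan(exp(x)/2 - exp(-x)/2)^2 + 1)*exp(-x)/2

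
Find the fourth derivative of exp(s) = exp(s)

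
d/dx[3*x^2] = 6*x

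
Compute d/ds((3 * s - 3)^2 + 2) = 18*s - 18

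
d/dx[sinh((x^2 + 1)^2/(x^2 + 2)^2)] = 4*x*(x^2 + 1)*cosh((x^4 + 2*x^2 + 1)/(x^4 + 4*x^2 + 4))/(x^6 + 6*x^4 + 12*x^2 + 8)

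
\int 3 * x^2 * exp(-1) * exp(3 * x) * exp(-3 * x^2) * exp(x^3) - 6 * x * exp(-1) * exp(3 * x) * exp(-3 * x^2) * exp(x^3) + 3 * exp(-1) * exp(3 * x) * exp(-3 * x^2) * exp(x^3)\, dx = exp((x - 1)^3) + C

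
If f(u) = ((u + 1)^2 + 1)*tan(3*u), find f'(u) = 3*u^2/cos(3*u)^2 + 2*u*tan(3*u) + 6*u/cos(3*u)^2 + 2*tan(3*u) + 6/cos(3*u)^2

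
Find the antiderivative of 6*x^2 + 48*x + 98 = 2*x^3 + 24*x^2 + 98*x + C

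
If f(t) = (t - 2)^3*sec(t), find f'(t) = (t - 2)^2*(t*sin(t)/cos(t) - 2*sin(t)/cos(t) + 3)/cos(t)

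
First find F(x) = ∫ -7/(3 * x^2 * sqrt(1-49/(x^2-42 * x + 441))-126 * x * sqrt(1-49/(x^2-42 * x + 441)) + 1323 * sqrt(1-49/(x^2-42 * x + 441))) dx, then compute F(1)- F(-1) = -acsc(20/7)/3 + acsc(22/7)/3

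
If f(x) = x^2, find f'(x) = 2*x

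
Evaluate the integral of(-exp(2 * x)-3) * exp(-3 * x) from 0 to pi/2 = -2 + exp(-3*pi/2) + exp(-pi/2)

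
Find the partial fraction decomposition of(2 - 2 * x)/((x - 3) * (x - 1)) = -2/(x - 3)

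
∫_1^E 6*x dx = -3 + 3*exp(2)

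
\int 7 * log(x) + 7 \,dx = 7*x*log(x) + C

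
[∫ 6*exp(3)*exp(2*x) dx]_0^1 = -3*exp(3) + 3*exp(5)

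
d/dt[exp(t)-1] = exp(t)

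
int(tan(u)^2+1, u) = tan(u) + C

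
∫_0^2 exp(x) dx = -1 + exp(2)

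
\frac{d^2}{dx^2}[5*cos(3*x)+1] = -45*cos(3*x)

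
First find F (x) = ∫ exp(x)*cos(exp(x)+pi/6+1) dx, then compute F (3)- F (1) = sin(pi/6 + 1 + exp(3)) - sin(pi/6 + 1 + E)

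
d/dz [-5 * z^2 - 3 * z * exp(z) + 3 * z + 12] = -3*z*exp(z) - 10*z - 3*exp(z) + 3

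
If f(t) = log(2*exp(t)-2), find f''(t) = -exp(t)/(exp(2*t) - 2*exp(t) + 1)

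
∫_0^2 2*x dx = 4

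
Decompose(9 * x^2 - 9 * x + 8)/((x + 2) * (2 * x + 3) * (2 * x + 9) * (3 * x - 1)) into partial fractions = 162/(2233*(3*x - 1)) - 923/(870*(2*x + 9)) - 167/(66*(2*x + 3)) + 62/(35*(x + 2))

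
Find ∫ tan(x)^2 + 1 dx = tan(x) + C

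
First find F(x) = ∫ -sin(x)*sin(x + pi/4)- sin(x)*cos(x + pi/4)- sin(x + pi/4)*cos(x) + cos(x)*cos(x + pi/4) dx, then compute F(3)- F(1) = sqrt(2)*(-cos(2) + cos(6))/2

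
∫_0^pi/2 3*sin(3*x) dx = 1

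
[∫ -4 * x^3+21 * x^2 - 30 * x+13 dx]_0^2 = 6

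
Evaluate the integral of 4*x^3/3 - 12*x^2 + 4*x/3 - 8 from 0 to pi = (-4 + pi/3)*(2*pi + pi^3)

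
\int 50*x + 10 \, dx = 25*x^2 + 10*x + C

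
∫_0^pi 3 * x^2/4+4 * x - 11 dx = -12 + (-2 + pi)^2*(pi/4 + 3)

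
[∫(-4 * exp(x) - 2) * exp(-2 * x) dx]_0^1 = -9 + (exp(-1) + 2)^2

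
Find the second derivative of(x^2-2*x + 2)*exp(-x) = (x^2 - 6*x + 8)*exp(-x)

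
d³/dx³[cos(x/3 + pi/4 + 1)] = sin(x/3 + pi/4 + 1)/27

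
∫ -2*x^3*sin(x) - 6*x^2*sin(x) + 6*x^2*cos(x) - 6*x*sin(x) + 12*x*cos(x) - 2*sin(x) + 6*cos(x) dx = 2*(x + 1)^3*cos(x) + C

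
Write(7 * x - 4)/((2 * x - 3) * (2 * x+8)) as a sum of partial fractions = 13/(22*(2*x - 3)) + 16/(11*(x + 4))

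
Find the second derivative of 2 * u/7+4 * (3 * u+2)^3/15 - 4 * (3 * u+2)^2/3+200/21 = 216*u/5 + 24/5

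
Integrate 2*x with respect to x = x^2 + C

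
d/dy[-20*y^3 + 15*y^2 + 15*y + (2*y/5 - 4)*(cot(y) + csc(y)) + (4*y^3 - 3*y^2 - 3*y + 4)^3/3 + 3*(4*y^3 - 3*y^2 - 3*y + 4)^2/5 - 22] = 192*y^8 - 384*y^7 - 84*y^6 + 4098*y^5/5 - 507*y^4 - 384*y^3 + 411*y^2 - 2*y*cot(y)^2/5 - 2*y*cot(y)*csc(y)/5 - 62*y/5 + 4*cot(y)^2 + 4*cot(y)*csc(y) + 2*cot(y)/5 + 2*csc(y)/5 - 217/5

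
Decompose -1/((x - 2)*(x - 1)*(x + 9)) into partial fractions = -1/(110*(x + 9)) + 1/(10*(x - 1)) - 1/(11*(x - 2))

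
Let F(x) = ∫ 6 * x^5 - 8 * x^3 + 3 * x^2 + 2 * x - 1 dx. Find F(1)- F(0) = 0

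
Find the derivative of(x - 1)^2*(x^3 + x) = 5*x^4 - 8*x^3 + 6*x^2 - 4*x + 1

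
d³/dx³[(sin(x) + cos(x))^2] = -8*cos(2*x)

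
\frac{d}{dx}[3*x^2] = 6*x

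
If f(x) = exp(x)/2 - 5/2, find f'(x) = exp(x)/2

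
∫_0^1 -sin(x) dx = -1 + cos(1)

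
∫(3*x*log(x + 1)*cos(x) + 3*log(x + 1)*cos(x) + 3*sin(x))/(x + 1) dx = 3*log(x + 1)*sin(x) + C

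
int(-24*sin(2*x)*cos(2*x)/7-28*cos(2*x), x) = -2*(3*sin(2*x) + 49)*sin(2*x)/7 + C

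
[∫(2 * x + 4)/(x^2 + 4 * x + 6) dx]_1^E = -log(11) + log(2 + (2 + E)^2)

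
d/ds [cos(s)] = -sin(s)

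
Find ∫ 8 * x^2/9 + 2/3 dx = 8*x^3/27 + 2*x/3 + C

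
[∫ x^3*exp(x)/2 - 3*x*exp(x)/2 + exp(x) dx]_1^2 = exp(2)/2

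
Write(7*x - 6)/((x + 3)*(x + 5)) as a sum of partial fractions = 41/(2*(x + 5)) - 27/(2*(x + 3))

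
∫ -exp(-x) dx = exp(-x) + C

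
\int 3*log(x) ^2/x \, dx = log(x)^3 + C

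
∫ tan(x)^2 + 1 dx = tan(x) + C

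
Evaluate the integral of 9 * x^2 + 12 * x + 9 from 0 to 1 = 18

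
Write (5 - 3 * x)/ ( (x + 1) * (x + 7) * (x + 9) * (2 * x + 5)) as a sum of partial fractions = -100/(351*(2*x + 5)) - 2/(13*(x + 9)) + 13/(54*(x + 7)) + 1/(18*(x + 1))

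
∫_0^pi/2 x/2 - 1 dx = -1 + (-1 + pi/4)^2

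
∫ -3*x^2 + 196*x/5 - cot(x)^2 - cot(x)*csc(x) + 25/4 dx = -x^3 + 98*x^2/5 + 29*x/4 + cot(x) + csc(x) + C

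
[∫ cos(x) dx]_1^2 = -sin(1) + sin(2)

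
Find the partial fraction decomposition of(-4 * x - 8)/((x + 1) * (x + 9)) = -7/(2*(x + 9)) - 1/(2*(x + 1))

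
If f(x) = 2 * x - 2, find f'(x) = 2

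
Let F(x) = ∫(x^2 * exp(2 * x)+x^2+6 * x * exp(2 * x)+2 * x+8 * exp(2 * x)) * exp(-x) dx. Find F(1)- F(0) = -9*exp(-1) + 9*E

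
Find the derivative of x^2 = 2*x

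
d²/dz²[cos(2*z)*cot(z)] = -4*cos(2*z)/tan(z) + 4*sin(2*z)/sin(z)^2 + 2*cos(z)*cos(2*z)/sin(z)^3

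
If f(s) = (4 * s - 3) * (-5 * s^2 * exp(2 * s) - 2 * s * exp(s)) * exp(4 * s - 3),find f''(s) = -720*s^3*exp(6*s - 3) - 200*s^2*exp(5*s - 3) - 180*s^2*exp(6*s - 3) - 10*s*exp(5*s - 3) + 240*s*exp(6*s - 3) + 44*exp(5*s - 3) + 30*exp(6*s - 3)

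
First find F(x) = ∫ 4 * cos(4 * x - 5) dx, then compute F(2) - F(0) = sin(5) + sin(3)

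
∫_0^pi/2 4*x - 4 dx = -2*pi + pi^2/2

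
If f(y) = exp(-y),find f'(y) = -exp(-y)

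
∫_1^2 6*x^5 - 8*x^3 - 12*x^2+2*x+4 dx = 12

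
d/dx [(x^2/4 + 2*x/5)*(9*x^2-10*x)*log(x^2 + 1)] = (90*x^5*log(x^2 + 1) + 45*x^5 + 33*x^4*log(x^2 + 1) + 22*x^4 + 10*x^3*log(x^2 + 1) - 80*x^3 + 33*x^2*log(x^2 + 1) - 80*x*log(x^2 + 1))/(10*x^2 + 10)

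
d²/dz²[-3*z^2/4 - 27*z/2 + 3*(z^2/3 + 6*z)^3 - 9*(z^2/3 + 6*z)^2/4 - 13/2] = 10*z^4/3 + 120*z^3 + 1293*z^2 + 3834*z - 327/2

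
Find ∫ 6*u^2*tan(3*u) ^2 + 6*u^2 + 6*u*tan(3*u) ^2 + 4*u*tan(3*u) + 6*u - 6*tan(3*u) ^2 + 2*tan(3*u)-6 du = 2*(u^2 + u - 1)*tan(3*u) + C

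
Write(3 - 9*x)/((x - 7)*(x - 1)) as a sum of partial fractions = 1/(x - 1) - 10/(x - 7)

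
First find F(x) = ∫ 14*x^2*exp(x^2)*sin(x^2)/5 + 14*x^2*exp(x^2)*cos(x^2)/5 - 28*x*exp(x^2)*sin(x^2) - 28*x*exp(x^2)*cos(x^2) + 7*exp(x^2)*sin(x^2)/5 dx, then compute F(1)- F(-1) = 14*E*sin(1)/5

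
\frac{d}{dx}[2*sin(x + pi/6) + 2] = 2*cos(x + pi/6)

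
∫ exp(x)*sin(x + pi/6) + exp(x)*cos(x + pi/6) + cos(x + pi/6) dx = (exp(x) + 1)*sin(x + pi/6) + C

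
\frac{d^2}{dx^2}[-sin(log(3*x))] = sqrt(2)*sin(log(x) + pi/4 + log(3))/x^2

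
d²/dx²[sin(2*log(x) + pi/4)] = -sqrt(2)*(sin(2*log(x)) + 3*cos(2*log(x)))/x^2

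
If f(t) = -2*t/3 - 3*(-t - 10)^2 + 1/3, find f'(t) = -6*t - 182/3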